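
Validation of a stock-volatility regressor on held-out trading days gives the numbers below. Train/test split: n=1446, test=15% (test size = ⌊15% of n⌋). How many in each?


Test = ⌊1446·15/100⌋ = 216
Train = 1446 - 216 = 1230

Train: 1230, Test: 216


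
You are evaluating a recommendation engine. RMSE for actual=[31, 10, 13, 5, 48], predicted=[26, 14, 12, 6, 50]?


MSE = 47/5 = 9.4
RMSE = √(47/5) = 3.0659

3.0659


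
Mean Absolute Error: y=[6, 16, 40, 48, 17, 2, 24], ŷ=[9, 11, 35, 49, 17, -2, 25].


Absolute errors: |6-9|=3, |16-11|=5, |40-35|=5, |48-49|=1, |17-17|=0, |2+ 2|=4, |24-25|=1
Sum = 19
MAE = 19/7 = 19/7

19/7


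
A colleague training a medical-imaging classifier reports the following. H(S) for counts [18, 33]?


Probabilities: [18/51, 33/51] ≈ [0.3529, 0.6471]
H = -((18/51)·log₂(18/51) + (33/51)·log₂(33/51))
  = 0.9367 bits

0.9367 bits


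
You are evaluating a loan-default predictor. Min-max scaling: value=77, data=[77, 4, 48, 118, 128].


min=4, max=128
(77-4)/(128-4) = 73/124 = 0.5887

0.5887


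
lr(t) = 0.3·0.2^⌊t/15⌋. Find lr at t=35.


n_drops = ⌊35/15⌋ = 2
lr = 0.3·0.2^2 = 0.3·0.04 = 0.012

0.012


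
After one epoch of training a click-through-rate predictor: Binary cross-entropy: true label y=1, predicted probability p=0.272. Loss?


BCE = -[y·ln(p) + (1-y)·ln(1-p)]
= -1·ln(0.272) - 0
= -ln(0.272) = 1.302

1.302


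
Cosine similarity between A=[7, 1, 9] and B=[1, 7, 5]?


A·B = 7·1 + 1·7 + 9·5 = 59
‖A‖ = √131 = 11.4455, ‖B‖ = √75 = 8.6603
cos = 59/(√131·√75) = 59/√9825 = 0.5952

0.5952


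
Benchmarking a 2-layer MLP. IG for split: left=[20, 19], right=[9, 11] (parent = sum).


Parent = [29, 30], H_parent = 0.9998
H_left = 0.9995 (n=39), H_right = 0.9928 (n=20)
H_children = (39/59)·0.9995 + (20/59)·0.9928 = 0.9972
IG = 0.9998 - 0.9972 = 0.0026

0.0026


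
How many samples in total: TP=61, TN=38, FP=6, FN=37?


Total = TP + TN + FP + FN
= 61 + 38 + 6 + 37
= 142
(Predicted positive: 67, predicted negative: 75)

142


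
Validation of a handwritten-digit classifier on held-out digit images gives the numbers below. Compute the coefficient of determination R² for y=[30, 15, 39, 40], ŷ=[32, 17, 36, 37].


ȳ = 31
SS_res = Σ(y-ŷ)² = 26
SS_tot = Σ(y-ȳ)² = 402
R² = 1 - SS_res/SS_tot = 1 - 0.0647 = 0.9353

0.9353


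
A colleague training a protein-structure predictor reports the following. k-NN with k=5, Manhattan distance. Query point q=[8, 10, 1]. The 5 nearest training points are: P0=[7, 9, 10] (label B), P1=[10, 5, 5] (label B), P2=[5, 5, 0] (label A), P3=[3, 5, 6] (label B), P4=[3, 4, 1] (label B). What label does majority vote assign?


d(q,P0) = 11  (label B)
d(q,P1) = 11  (label B)
d(q,P2) = 9  (label A)
d(q,P3) = 15  (label B)
d(q,P4) = 11  (label B)
Votes: A=1, B=4
Majority → B

B


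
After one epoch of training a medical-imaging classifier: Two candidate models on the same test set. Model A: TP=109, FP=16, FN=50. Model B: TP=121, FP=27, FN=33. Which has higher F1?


Model A: P=109/125=0.872, R=109/159=0.6855, F1=2PR/(P+R)=2TP/(2TP+FP+FN)=218/284=0.7676
Model B: P=121/148=0.8176, R=121/154=0.7857, F1=2PR/(P+R)=2TP/(2TP+FP+FN)=242/302=0.8013
0.7676 < 0.8013 → Model B

Model B


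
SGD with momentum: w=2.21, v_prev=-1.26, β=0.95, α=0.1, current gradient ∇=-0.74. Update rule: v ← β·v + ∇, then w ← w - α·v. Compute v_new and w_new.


v_new = 0.95·-1.26 - 0.74 = -1.197 - 0.74 = -1.937
w_new = 2.21 - 0.1·-1.937 = 2.21 + 0.1937 = 2.4037

v_new=-1.937, w_new=2.4037


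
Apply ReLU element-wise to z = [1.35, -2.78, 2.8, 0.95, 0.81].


ReLU(1.35) = max(0, 1.35) = 1.35
ReLU(-2.78) = max(0, -2.78) = 0.0
ReLU(2.8) = max(0, 2.8) = 2.8
ReLU(0.95) = max(0, 0.95) = 0.95
ReLU(0.81) = max(0, 0.81) = 0.81
result = [1.35, 0.0, 2.8, 0.95, 0.81]

[1.35, 0.0, 2.8, 0.95, 0.81]


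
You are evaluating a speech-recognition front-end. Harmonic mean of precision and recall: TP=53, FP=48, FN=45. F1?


Precision = 53/101 = 0.5248
Recall = 53/98 = 0.5408
F1 = 2·P·R/(P+R) = 2·TP/(2·TP+FP+FN) = 106/(106+48+45) = 106/199 = 0.5327

0.5327


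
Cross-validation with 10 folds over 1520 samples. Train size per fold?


Fold size = 1520/10 = 152
Training per fold = 1520 - 152 = 1368

1368


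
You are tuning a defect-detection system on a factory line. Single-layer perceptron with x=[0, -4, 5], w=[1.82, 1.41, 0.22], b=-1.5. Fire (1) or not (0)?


z = (0)·(1.82) + (-4)·(1.41) + (5)·(0.22) - 1.5
  = -6.04
step(z) = 0 (z<0)

0


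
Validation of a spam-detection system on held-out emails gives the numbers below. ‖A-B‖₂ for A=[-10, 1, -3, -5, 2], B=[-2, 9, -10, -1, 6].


d = √((-10+ 2)² + (1-9)² + (-3+ 10)² + (-5+ 1)² + (2-6)²)
  = √(64 + 64 + 49 + 16 + 16)
  = √209 = 14.4568

14.4568


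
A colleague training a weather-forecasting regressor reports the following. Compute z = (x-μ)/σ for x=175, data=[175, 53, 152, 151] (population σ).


μ = 132.75, σ = 47.0339
z = (175 - 132.75)/47.0339 = 0.8983

0.8983


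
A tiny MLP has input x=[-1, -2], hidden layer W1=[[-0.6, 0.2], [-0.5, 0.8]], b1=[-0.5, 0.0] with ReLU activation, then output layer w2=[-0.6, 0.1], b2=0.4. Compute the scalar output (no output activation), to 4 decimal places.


z1[0] = (-0.6)·(-1) + (0.2)·(-2) - 0.5 = -0.3
z1[1] = (-0.5)·(-1) + (0.8)·(-2) + 0.0 = -1.1
h = ReLU(z1) = [0.0, 0.0]
output = (-0.6)·(0.0) + (0.1)·(0.0) + 0.4 = 0.4

0.4


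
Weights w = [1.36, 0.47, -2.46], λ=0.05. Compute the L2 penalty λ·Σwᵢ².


‖w‖₂² = (1.36)² + (0.47)² + (-2.46)²
     = 1.8496 + 0.2209 + 6.0516
     = 8.1221
λ·‖w‖₂² = 0.05·8.1221 = 0.406105

0.406105


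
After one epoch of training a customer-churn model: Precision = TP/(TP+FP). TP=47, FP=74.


Precision = TP/(TP+FP)
= 47/(47+74)
= 47/121 = 38.84%

38.84%


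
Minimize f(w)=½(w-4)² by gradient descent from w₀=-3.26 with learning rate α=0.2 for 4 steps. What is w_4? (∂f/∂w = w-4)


step 1: grad = -3.26-4 = -7.26; w = -3.26 - 0.2·(-7.26) = -1.808
step 2: grad = -1.808-4 = -5.808; w = -1.808 - 0.2·(-5.808) = -0.6464
step 3: grad = -0.6464-4 = -4.6464; w = -0.6464 - 0.2·(-4.6464) = 0.28288
step 4: grad = 0.28288-4 = -3.71712; w = 0.28288 - 0.2·(-3.71712) = 1.026304

1.026304


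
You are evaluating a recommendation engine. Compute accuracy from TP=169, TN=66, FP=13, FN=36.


Accuracy = (TP+TN)/(TP+TN+FP+FN)
= (169+66)/(284)
= 235/284 = 82.75%

82.75%


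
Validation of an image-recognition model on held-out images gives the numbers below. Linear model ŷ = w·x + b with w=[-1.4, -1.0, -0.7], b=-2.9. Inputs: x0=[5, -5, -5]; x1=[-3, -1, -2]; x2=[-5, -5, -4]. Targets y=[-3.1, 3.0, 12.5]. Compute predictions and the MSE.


ŷ0 = (-1.4)·(5) + (-1.0)·(-5) + (-0.7)·(-5) - 2.9 = -1.4
ŷ1 = (-1.4)·(-3) + (-1.0)·(-1) + (-0.7)·(-2) - 2.9 = 3.7
ŷ2 = (-1.4)·(-5) + (-1.0)·(-5) + (-0.7)·(-4) - 2.9 = 11.9
errors² = [2.89, 0.49, 0.36]
MSE = 3.7400/3 = 1.2467

1.2467


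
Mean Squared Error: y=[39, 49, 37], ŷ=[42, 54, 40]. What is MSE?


Squared errors: (39-42)²=9, (49-54)²=25, (37-40)²=9
Sum = 43
MSE = 43/3 = 43/3

43/3


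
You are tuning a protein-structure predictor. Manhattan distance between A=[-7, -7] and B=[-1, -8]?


d = |-7+ 1| + |-7+ 8|
  = 6 + 1
  = 7

7


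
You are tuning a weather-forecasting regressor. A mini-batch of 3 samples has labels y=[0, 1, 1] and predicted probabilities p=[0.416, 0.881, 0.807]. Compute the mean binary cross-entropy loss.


L[0] = -ln(1-0.416) = -ln(0.584) = 0.5379
L[1] = -ln(0.881) = 0.1267
L[2] = -ln(0.807) = 0.2144
mean = (0.5379 + 0.1267 + 0.2144)/3 = 0.293

0.293


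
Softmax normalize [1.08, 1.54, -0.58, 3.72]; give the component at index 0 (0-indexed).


Exponentials: e^1.08=2.9447, e^1.54=4.6646, e^-0.58=0.5599, e^3.72=41.2644
Sum = 49.4336
Softmax = [0.0596, 0.0944, 0.0113, 0.8347]
p[0] = 2.9447/49.4336 = 0.0596

0.0596


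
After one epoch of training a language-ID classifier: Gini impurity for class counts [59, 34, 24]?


Probabilities: [59/117, 34/117, 24/117] ≈ [0.5043, 0.2906, 0.2051]
Σpᵢ² = (3481 + 1156 + 576)/117² = 5213/13689
Gini = 1 - Σpᵢ² = 1 - 5213/13689 = 0.6192

0.6192


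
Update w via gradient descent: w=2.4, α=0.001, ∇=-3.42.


w_new = w - α·∇
= 2.4 - 0.001·-3.42
= 2.4 + 0.00342
= 2.40342

2.40342


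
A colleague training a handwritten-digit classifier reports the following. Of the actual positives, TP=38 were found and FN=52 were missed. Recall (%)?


Recall = TP/(TP+FN)
= 38/(38+52)
= 38/90 = 42.22%

42.22%


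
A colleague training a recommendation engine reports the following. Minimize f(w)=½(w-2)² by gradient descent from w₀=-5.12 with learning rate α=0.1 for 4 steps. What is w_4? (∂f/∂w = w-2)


step 1: grad = -5.12-2 = -7.12; w = -5.12 - 0.1·(-7.12) = -4.408
step 2: grad = -4.408-2 = -6.408; w = -4.408 - 0.1·(-6.408) = -3.7672
step 3: grad = -3.7672-2 = -5.7672; w = -3.7672 - 0.1·(-5.7672) = -3.19048
step 4: grad = -3.19048-2 = -5.19048; w = -3.19048 - 0.1·(-5.19048) = -2.671432

-2.671432


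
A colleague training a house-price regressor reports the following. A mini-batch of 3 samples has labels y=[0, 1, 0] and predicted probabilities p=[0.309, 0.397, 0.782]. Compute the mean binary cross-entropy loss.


L[0] = -ln(1-0.309) = -ln(0.691) = 0.3696
L[1] = -ln(0.397) = 0.9238
L[2] = -ln(1-0.782) = -ln(0.218) = 1.5233
mean = (0.3696 + 0.9238 + 1.5233)/3 = 0.9389

0.9389


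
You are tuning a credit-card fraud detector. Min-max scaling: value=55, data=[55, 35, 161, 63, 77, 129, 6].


min=6, max=161
(55-6)/(161-6) = 49/155 = 0.3161

0.3161


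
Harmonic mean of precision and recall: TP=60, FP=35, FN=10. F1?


Precision = 60/95 = 0.6316
Recall = 60/70 = 0.8571
F1 = 2·P·R/(P+R) = 2·TP/(2·TP+FP+FN) = 120/(120+35+10) = 120/165 = 0.7273

0.7273


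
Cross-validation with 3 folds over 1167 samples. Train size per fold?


Fold size = 1167/3 = 389
Training per fold = 1167 - 389 = 778

778


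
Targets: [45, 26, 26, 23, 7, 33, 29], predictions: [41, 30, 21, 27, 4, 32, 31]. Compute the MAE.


Absolute errors: |45-41|=4, |26-30|=4, |26-21|=5, |23-27|=4, |7-4|=3, |33-32|=1, |29-31|=2
Sum = 23
MAE = 23/7 = 23/7

23/7


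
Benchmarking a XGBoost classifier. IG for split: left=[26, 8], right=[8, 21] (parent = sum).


Parent = [34, 29], H_parent = 0.9955
H_left = 0.7871 (n=34), H_right = 0.8498 (n=29)
H_children = (34/63)·0.7871 + (29/63)·0.8498 = 0.816
IG = 0.9955 - 0.816 = 0.1795

0.1795


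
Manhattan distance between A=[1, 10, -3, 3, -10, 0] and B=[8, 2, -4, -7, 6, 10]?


d = |1-8| + |10-2| + |-3+ 4| + |3+ 7| + |-10-6| + |0-10|
  = 7 + 8 + 1 + 10 + 16 + 10
  = 52

52


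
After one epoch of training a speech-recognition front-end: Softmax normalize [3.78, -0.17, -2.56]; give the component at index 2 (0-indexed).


Exponentials: e^3.78=43.816, e^-0.17=0.8437, e^-2.56=0.0773
Sum = 44.737
Softmax = [0.9794, 0.0189, 0.0017]
p[2] = 0.0773/44.737 = 0.0017

0.0017


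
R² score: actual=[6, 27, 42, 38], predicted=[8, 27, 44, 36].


ȳ = 28.25
SS_res = Σ(y-ŷ)² = 12
SS_tot = Σ(y-ȳ)² = 780.75
R² = 1 - SS_res/SS_tot = 1 - 0.0154 = 0.9846

0.9846


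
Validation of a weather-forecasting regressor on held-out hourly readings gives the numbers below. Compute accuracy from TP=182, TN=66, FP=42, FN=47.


Accuracy = (TP+TN)/(TP+TN+FP+FN)
= (182+66)/(337)
= 248/337 = 73.59%

73.59%


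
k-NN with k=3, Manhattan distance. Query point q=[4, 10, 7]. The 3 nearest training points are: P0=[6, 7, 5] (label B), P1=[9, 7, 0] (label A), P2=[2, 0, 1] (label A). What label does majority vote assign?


d(q,P0) = 7  (label B)
d(q,P1) = 15  (label A)
d(q,P2) = 18  (label A)
Votes: A=2, B=1
Majority → A

A


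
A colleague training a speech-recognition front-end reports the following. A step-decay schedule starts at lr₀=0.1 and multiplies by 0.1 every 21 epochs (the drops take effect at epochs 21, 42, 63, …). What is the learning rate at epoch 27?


n_drops = ⌊27/21⌋ = 1
lr = 0.1·0.1^1 = 0.1·0.1 = 0.01

0.01


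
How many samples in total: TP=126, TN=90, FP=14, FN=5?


Total = TP + TN + FP + FN
= 126 + 90 + 14 + 5
= 235
(Predicted positive: 140, predicted negative: 95)

235


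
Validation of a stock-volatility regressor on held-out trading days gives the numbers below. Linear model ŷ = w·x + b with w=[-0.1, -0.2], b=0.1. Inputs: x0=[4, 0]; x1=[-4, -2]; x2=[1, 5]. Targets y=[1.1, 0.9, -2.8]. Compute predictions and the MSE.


ŷ0 = (-0.1)·(4) + (-0.2)·(0) + 0.1 = -0.3
ŷ1 = (-0.1)·(-4) + (-0.2)·(-2) + 0.1 = 0.9
ŷ2 = (-0.1)·(1) + (-0.2)·(5) + 0.1 = -1.0
errors² = [1.96, 0.0, 3.24]
MSE = 5.2000/3 = 1.7333

1.7333


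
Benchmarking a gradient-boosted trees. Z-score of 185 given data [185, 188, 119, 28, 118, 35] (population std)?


μ = 112.1667, σ = 63.4755
z = (185 - 112.1667)/63.4755 = 1.1474

1.1474


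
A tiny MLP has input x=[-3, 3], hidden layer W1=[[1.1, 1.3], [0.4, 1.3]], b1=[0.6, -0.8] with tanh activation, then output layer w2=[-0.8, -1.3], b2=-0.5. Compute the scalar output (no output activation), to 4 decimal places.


z1[0] = (1.1)·(-3) + (1.3)·(3) + 0.6 = 1.2
z1[1] = (0.4)·(-3) + (1.3)·(3) - 0.8 = 1.9
h = tanh(z1) = [0.8337, 0.9562]
output = (-0.8)·(0.8337) + (-1.3)·(0.9562) - 0.5 = -2.41

-2.41


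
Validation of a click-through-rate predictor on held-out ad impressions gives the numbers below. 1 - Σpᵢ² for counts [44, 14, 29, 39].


Probabilities: [44/126, 14/126, 29/126, 39/126] ≈ [0.3492, 0.1111, 0.2302, 0.3095]
Σpᵢ² = (1936 + 196 + 841 + 1521)/126² = 4494/15876
Gini = 1 - Σpᵢ² = 1 - 4494/15876 = 0.7169

0.7169


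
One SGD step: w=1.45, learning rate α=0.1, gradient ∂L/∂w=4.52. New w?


w_new = w - α·∇
= 1.45 - 0.1·4.52
= 1.45 - 0.452
= 0.998

0.998


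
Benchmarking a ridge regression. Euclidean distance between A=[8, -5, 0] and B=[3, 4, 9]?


d = √((8-3)² + (-5-4)² + (0-9)²)
  = √(25 + 81 + 81)
  = √187 = 13.6748

13.6748


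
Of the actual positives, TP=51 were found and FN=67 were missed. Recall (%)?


Recall = TP/(TP+FN)
= 51/(51+67)
= 51/118 = 43.22%

43.22%


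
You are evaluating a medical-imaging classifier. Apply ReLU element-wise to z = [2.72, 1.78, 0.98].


ReLU(2.72) = max(0, 2.72) = 2.72
ReLU(1.78) = max(0, 1.78) = 1.78
ReLU(0.98) = max(0, 0.98) = 0.98
result = [2.72, 1.78, 0.98]

[2.72, 1.78, 0.98]


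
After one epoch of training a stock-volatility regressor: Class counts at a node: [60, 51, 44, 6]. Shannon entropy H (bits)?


Probabilities: [60/161, 51/161, 44/161, 6/161] ≈ [0.3727, 0.3168, 0.2733, 0.0373]
H = -((60/161)·log₂(60/161) + (51/161)·log₂(51/161) + (44/161)·log₂(44/161) + (6/161)·log₂(6/161))
  = 1.7444 bits

1.7444 bits


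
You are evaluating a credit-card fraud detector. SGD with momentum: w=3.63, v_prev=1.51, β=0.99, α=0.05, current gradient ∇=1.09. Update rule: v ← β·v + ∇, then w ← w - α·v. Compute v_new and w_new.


v_new = 0.99·1.51 + 1.09 = 1.4949 + 1.09 = 2.5849
w_new = 3.63 - 0.05·2.5849 = 3.63 - 0.129245 = 3.500755

v_new=2.5849, w_new=3.500755


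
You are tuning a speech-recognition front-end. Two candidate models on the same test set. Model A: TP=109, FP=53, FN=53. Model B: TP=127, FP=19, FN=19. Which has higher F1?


Model A: P=109/162=0.6728, R=109/162=0.6728, F1=2PR/(P+R)=2TP/(2TP+FP+FN)=218/324=0.6728
Model B: P=127/146=0.8699, R=127/146=0.8699, F1=2PR/(P+R)=2TP/(2TP+FP+FN)=254/292=0.8699
0.6728 < 0.8699 → Model B

Model B


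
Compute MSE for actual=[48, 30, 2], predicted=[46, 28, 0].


Squared errors: (48-46)²=4, (30-28)²=4, (2-0)²=4
Sum = 12
MSE = 12/3 = 4

4


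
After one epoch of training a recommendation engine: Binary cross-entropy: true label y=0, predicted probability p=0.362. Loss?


BCE = -[y·ln(p) + (1-y)·ln(1-p)]
= -0 - 1·ln(1-0.362)
= -ln(0.638) = 0.4494

0.4494


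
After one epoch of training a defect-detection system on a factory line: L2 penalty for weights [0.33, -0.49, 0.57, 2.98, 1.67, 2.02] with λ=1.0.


‖w‖₂² = (0.33)² + (-0.49)² + (0.57)² + (2.98)² + (1.67)² + (2.02)²
     = 0.1089 + 0.2401 + 0.3249 + 8.8804 + 2.7889 + 4.0804
     = 16.4236
λ·‖w‖₂² = 1.0·16.4236 = 16.4236

16.4236


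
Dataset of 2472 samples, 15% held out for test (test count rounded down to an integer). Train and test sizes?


Test = ⌊2472·15/100⌋ = 370
Train = 2472 - 370 = 2102

Train: 2102, Test: 370


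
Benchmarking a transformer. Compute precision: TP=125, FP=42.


Precision = TP/(TP+FP)
= 125/(125+42)
= 125/167 = 74.85%

74.85%


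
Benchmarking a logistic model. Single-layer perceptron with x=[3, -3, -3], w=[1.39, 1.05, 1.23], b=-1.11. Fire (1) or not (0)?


z = (3)·(1.39) + (-3)·(1.05) + (-3)·(1.23) - 1.11
  = -3.78
step(z) = 0 (z<0)

0


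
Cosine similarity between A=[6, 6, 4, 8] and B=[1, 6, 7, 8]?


A·B = 6·1 + 6·6 + 4·7 + 8·8 = 134
‖A‖ = √152 = 12.3288, ‖B‖ = √150 = 12.2474
cos = 134/(√152·√150) = 134/√22800 = 0.8874

0.8874


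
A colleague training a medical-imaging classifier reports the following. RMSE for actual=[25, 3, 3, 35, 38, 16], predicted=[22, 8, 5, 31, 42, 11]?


MSE = 95/6 = 15.8333
RMSE = √(95/6) = 3.9791

3.9791


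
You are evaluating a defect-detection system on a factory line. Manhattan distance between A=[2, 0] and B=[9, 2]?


d = |2-9| + |0-2|
  = 7 + 2
  = 9

9


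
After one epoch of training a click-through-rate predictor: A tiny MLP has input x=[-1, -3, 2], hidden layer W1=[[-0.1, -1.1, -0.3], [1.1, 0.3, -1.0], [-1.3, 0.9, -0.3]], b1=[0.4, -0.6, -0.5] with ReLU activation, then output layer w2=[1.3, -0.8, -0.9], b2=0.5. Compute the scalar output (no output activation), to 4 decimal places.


z1[0] = (-0.1)·(-1) + (-1.1)·(-3) + (-0.3)·(2) + 0.4 = 3.2
z1[1] = (1.1)·(-1) + (0.3)·(-3) + (-1.0)·(2) - 0.6 = -4.6
z1[2] = (-1.3)·(-1) + (0.9)·(-3) + (-0.3)·(2) - 0.5 = -2.5
h = ReLU(z1) = [3.2, 0.0, 0.0]
output = (1.3)·(3.2) + (-0.8)·(0.0) + (-0.9)·(0.0) + 0.5 = 4.66

4.66


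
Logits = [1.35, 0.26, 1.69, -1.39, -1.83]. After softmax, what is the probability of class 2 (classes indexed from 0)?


Exponentials: e^1.35=3.8574, e^0.26=1.2969, e^1.69=5.4195, e^-1.39=0.2491, e^-1.83=0.1604
Sum = 10.9833
Softmax = [0.3512, 0.1181, 0.4934, 0.0227, 0.0146]
p[2] = 5.4195/10.9833 = 0.4934

0.4934


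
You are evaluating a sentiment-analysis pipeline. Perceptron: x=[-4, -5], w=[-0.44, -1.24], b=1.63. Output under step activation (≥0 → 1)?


z = (-4)·(-0.44) + (-5)·(-1.24) + 1.63
  = 9.59
step(z) = 1 (z≥0)

1


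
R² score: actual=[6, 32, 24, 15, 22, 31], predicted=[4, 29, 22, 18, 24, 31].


ȳ = 21.6667
SS_res = Σ(y-ŷ)² = 30
SS_tot = Σ(y-ȳ)² = 489.33
R² = 1 - SS_res/SS_tot = 1 - 0.0613 = 0.9387

0.9387


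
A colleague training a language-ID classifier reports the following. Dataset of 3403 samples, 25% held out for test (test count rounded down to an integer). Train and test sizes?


Test = ⌊3403·25/100⌋ = 850
Train = 3403 - 850 = 2553

Train: 2553, Test: 850


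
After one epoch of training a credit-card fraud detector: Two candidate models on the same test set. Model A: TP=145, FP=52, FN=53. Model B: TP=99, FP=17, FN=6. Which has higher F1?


Model A: P=145/197=0.736, R=145/198=0.7323, F1=2PR/(P+R)=2TP/(2TP+FP+FN)=290/395=0.7342
Model B: P=99/116=0.8534, R=99/105=0.9429, F1=2PR/(P+R)=2TP/(2TP+FP+FN)=198/221=0.8959
0.7342 < 0.8959 → Model B

Model B


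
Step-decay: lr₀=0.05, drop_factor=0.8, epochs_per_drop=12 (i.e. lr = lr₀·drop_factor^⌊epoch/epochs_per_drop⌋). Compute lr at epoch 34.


n_drops = ⌊34/12⌋ = 2
lr = 0.05·0.8^2 = 0.05·0.64 = 0.032

0.032


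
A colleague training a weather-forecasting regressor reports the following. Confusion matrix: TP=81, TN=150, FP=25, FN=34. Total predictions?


Total = TP + TN + FP + FN
= 81 + 150 + 25 + 34
= 290
(Predicted positive: 106, predicted negative: 184)

290


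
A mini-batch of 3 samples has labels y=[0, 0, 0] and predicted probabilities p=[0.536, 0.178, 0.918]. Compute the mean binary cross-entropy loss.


L[0] = -ln(1-0.536) = -ln(0.464) = 0.7679
L[1] = -ln(1-0.178) = -ln(0.822) = 0.196
L[2] = -ln(1-0.918) = -ln(0.082) = 2.501
mean = (0.7679 + 0.196 + 2.501)/3 = 1.155

1.155


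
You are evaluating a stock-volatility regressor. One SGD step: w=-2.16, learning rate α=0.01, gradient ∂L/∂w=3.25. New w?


w_new = w - α·∇
= -2.16 - 0.01·3.25
= -2.16 - 0.0325
= -2.1925

-2.1925


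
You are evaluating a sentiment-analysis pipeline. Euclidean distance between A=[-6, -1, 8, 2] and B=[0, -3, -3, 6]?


d = √((-6-0)² + (-1+ 3)² + (8+ 3)² + (2-6)²)
  = √(36 + 4 + 121 + 16)
  = √177 = 13.3041

13.3041


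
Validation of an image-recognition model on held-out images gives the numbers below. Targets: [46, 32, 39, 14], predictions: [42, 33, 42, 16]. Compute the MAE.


Absolute errors: |46-42|=4, |32-33|=1, |39-42|=3, |14-16|=2
Sum = 10
MAE = 10/4 = 5/2

5/2


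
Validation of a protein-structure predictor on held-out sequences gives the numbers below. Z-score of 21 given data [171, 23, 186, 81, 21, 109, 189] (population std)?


μ = 111.4286, σ = 67.6712
z = (21 - 111.4286)/67.6712 = -1.3363

-1.3363


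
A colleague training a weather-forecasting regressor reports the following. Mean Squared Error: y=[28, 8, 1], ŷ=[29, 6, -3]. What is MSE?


Squared errors: (28-29)²=1, (8-6)²=4, (1+ 3)²=16
Sum = 21
MSE = 21/3 = 7

7


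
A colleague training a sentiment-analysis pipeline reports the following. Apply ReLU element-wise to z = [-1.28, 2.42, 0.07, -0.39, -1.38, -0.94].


ReLU(-1.28) = max(0, -1.28) = 0.0
ReLU(2.42) = max(0, 2.42) = 2.42
ReLU(0.07) = max(0, 0.07) = 0.07
ReLU(-0.39) = max(0, -0.39) = 0.0
ReLU(-1.38) = max(0, -1.38) = 0.0
ReLU(-0.94) = max(0, -0.94) = 0.0
result = [0.0, 2.42, 0.07, 0.0, 0.0, 0.0]

[0.0, 2.42, 0.07, 0.0, 0.0, 0.0]


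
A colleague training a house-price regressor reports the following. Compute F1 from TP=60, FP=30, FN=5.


Precision = 60/90 = 0.6667
Recall = 60/65 = 0.9231
F1 = 2·P·R/(P+R) = 2·TP/(2·TP+FP+FN) = 120/(120+30+5) = 120/155 = 0.7742

0.7742


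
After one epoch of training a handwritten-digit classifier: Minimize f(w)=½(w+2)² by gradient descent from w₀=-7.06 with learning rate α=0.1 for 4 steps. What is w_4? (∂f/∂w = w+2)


step 1: grad = -7.06+2 = -5.06; w = -7.06 - 0.1·(-5.06) = -6.554
step 2: grad = -6.554+2 = -4.554; w = -6.554 - 0.1·(-4.554) = -6.0986
step 3: grad = -6.0986+2 = -4.0986; w = -6.0986 - 0.1·(-4.0986) = -5.68874
step 4: grad = -5.68874+2 = -3.68874; w = -5.68874 - 0.1·(-3.68874) = -5.319866

-5.319866


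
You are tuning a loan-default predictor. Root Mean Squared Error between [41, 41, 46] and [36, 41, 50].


MSE = 41/3 = 13.6667
RMSE = √(41/3) = 3.6968

3.6968


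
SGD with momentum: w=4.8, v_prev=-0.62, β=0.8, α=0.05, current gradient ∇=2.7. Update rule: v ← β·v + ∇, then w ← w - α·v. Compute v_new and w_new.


v_new = 0.8·-0.62 + 2.7 = -0.496 + 2.7 = 2.204
w_new = 4.8 - 0.05·2.204 = 4.8 - 0.1102 = 4.6898

v_new=2.204, w_new=4.6898


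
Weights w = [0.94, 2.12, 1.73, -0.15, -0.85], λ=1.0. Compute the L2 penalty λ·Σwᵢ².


‖w‖₂² = (0.94)² + (2.12)² + (1.73)² + (-0.15)² + (-0.85)²
     = 0.8836 + 4.4944 + 2.9929 + 0.0225 + 0.7225
     = 9.1159
λ·‖w‖₂² = 1.0·9.1159 = 9.1159

9.1159


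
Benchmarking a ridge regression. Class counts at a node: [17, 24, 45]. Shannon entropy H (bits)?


Probabilities: [17/86, 24/86, 45/86] ≈ [0.1977, 0.2791, 0.5233]
H = -((17/86)·log₂(17/86) + (24/86)·log₂(24/86) + (45/86)·log₂(45/86))
  = 1.4651 bits

1.4651 bits


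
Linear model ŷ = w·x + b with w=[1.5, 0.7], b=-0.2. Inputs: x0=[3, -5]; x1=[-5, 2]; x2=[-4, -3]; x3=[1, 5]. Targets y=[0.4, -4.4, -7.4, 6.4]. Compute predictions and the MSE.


ŷ0 = (1.5)·(3) + (0.7)·(-5) - 0.2 = 0.8
ŷ1 = (1.5)·(-5) + (0.7)·(2) - 0.2 = -6.3
ŷ2 = (1.5)·(-4) + (0.7)·(-3) - 0.2 = -8.3
ŷ3 = (1.5)·(1) + (0.7)·(5) - 0.2 = 4.8
errors² = [0.16, 3.61, 0.81, 2.56]
MSE = 7.1400/4 = 1.785

1.785


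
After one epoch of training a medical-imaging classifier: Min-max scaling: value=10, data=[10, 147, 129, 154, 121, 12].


min=10, max=154
(10-10)/(154-10) = 0/144 = 0.0

0.0


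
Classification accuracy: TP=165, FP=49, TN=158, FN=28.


Accuracy = (TP+TN)/(TP+TN+FP+FN)
= (165+158)/(400)
= 323/400 = 80.75%

80.75%


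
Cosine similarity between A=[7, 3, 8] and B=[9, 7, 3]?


A·B = 7·9 + 3·7 + 8·3 = 108
‖A‖ = √122 = 11.0454, ‖B‖ = √139 = 11.7898
cos = 108/(√122·√139) = 108/√16958 = 0.8293

0.8293


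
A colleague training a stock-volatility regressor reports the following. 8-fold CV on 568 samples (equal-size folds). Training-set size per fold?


Fold size = 568/8 = 71
Training per fold = 568 - 71 = 497

497


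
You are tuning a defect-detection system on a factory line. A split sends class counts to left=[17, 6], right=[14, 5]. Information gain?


Parent = [31, 11], H_parent = 0.8296
H_left = 0.8281 (n=23), H_right = 0.8315 (n=19)
H_children = (23/42)·0.8281 + (19/42)·0.8315 = 0.8296
IG = 0.8296 - 0.8296 = 0.0

0.0


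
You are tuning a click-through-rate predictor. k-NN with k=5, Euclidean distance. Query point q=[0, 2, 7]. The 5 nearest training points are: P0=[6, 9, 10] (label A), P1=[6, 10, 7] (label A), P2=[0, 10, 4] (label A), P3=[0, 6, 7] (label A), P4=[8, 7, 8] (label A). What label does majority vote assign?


d(q,P0) = 9.6954  (label A)
d(q,P1) = 10.0  (label A)
d(q,P2) = 8.544  (label A)
d(q,P3) = 4.0  (label A)
d(q,P4) = 9.4868  (label A)
Votes: A=5, B=0
Majority → A

A


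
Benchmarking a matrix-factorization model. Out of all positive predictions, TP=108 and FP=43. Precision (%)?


Precision = TP/(TP+FP)
= 108/(108+43)
= 108/151 = 71.52%

71.52%


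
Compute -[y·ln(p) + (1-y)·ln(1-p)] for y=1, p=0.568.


BCE = -[y·ln(p) + (1-y)·ln(1-p)]
= -1·ln(0.568) - 0
= -ln(0.568) = 0.5656

0.5656


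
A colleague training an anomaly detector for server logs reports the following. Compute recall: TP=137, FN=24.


Recall = TP/(TP+FN)
= 137/(137+24)
= 137/161 = 85.09%

85.09%


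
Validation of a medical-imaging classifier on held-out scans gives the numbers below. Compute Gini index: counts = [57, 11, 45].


Probabilities: [57/113, 11/113, 45/113] ≈ [0.5044, 0.0973, 0.3982]
Σpᵢ² = (3249 + 121 + 2025)/113² = 5395/12769
Gini = 1 - Σpᵢ² = 1 - 5395/12769 = 0.5775

0.5775


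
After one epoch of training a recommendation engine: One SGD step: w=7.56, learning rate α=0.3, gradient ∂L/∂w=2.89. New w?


w_new = w - α·∇
= 7.56 - 0.3·2.89
= 7.56 - 0.867
= 6.693

6.693


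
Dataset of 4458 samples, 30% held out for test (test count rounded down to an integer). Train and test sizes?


Test = ⌊4458·30/100⌋ = 1337
Train = 4458 - 1337 = 3121

Train: 3121, Test: 1337


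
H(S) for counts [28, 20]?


Probabilities: [28/48, 20/48] ≈ [0.5833, 0.4167]
H = -((28/48)·log₂(28/48) + (20/48)·log₂(20/48))
  = 0.9799 bits

0.9799 bits


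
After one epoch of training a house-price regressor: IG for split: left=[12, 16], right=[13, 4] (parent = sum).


Parent = [25, 20], H_parent = 0.9911
H_left = 0.9852 (n=28), H_right = 0.7871 (n=17)
H_children = (28/45)·0.9852 + (17/45)·0.7871 = 0.9104
IG = 0.9911 - 0.9104 = 0.0807

0.0807


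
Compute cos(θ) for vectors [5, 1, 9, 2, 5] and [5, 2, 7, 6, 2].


A·B = 5·5 + 1·2 + 9·7 + 2·6 + 5·2 = 112
‖A‖ = √136 = 11.6619, ‖B‖ = √118 = 10.8628
cos = 112/(√136·√118) = 112/√16048 = 0.8841

0.8841


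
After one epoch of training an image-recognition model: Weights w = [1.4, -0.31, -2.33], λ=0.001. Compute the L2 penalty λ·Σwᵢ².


‖w‖₂² = (1.4)² + (-0.31)² + (-2.33)²
     = 1.96 + 0.0961 + 5.4289
     = 7.485
λ·‖w‖₂² = 0.001·7.485 = 0.007485

0.007485


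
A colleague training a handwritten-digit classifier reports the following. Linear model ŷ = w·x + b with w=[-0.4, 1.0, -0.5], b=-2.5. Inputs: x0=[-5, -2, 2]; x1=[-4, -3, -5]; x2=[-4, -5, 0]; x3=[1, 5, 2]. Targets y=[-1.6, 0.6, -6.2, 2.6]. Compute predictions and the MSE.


ŷ0 = (-0.4)·(-5) + (1.0)·(-2) + (-0.5)·(2) - 2.5 = -3.5
ŷ1 = (-0.4)·(-4) + (1.0)·(-3) + (-0.5)·(-5) - 2.5 = -1.4
ŷ2 = (-0.4)·(-4) + (1.0)·(-5) + (-0.5)·(0) - 2.5 = -5.9
ŷ3 = (-0.4)·(1) + (1.0)·(5) + (-0.5)·(2) - 2.5 = 1.1
errors² = [3.61, 4.0, 0.09, 2.25]
MSE = 9.9500/4 = 2.4875

2.4875


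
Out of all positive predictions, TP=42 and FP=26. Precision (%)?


Precision = TP/(TP+FP)
= 42/(42+26)
= 42/68 = 61.76%

61.76%


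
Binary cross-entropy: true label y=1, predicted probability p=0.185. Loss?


BCE = -[y·ln(p) + (1-y)·ln(1-p)]
= -1·ln(0.185) - 0
= -ln(0.185) = 1.6874

1.6874


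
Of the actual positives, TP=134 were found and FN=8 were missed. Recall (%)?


Recall = TP/(TP+FN)
= 134/(134+8)
= 134/142 = 94.37%

94.37%


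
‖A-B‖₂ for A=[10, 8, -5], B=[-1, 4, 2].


d = √((10+ 1)² + (8-4)² + (-5-2)²)
  = √(121 + 16 + 49)
  = √186 = 13.6382

13.6382


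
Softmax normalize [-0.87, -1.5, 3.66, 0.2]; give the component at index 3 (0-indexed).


Exponentials: e^-0.87=0.419, e^-1.5=0.2231, e^3.66=38.8613, e^0.2=1.2214
Sum = 40.7248
Softmax = [0.0103, 0.0055, 0.9542, 0.03]
p[3] = 1.2214/40.7248 = 0.03

0.03


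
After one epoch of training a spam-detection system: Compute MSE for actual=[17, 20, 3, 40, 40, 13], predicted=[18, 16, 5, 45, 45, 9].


Squared errors: (17-18)²=1, (20-16)²=16, (3-5)²=4, (40-45)²=25, (40-45)²=25, (13-9)²=16
Sum = 87
MSE = 87/6 = 29/2

29/2


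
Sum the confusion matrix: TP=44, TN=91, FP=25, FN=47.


Total = TP + TN + FP + FN
= 44 + 91 + 25 + 47
= 207
(Predicted positive: 69, predicted negative: 138)

207


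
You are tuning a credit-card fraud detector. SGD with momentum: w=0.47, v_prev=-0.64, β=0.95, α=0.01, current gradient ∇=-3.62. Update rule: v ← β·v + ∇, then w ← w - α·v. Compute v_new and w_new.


v_new = 0.95·-0.64 - 3.62 = -0.608 - 3.62 = -4.228
w_new = 0.47 - 0.01·-4.228 = 0.47 + 0.04228 = 0.51228

v_new=-4.228, w_new=0.51228


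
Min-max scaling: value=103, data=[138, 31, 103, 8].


min=8, max=138
(103-8)/(138-8) = 95/130 = 0.7308

0.7308


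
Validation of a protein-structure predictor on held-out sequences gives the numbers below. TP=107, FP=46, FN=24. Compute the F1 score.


Precision = 107/153 = 0.6993
Recall = 107/131 = 0.8168
F1 = 2·P·R/(P+R) = 2·TP/(2·TP+FP+FN) = 214/(214+46+24) = 214/284 = 0.7535

0.7535


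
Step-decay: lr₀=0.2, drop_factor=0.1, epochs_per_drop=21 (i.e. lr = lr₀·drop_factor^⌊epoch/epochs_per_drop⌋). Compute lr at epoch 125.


n_drops = ⌊125/21⌋ = 5
lr = 0.2·0.1^5 = 0.2·0.00001 = 0.000002

0.000002


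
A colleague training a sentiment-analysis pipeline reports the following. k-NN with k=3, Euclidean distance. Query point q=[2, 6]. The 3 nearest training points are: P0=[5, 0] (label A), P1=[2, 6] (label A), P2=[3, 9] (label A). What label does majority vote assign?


d(q,P0) = 6.7082  (label A)
d(q,P1) = 0.0  (label A)
d(q,P2) = 3.1623  (label A)
Votes: A=3, B=0
Majority → A

A


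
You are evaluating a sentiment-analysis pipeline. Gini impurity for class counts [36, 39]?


Probabilities: [36/75, 39/75] ≈ [0.48, 0.52]
Σpᵢ² = (1296 + 1521)/75² = 2817/5625
Gini = 1 - Σpᵢ² = 1 - 2817/5625 = 0.4992

0.4992


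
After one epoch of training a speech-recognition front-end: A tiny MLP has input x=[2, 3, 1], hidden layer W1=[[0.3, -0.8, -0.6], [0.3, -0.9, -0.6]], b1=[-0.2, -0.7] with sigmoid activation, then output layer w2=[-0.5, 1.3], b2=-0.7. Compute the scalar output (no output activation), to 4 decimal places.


z1[0] = (0.3)·(2) + (-0.8)·(3) + (-0.6)·(1) - 0.2 = -2.6
z1[1] = (0.3)·(2) + (-0.9)·(3) + (-0.6)·(1) - 0.7 = -3.4
h = sigmoid(z1) = [0.0691, 0.0323]
output = (-0.5)·(0.0691) + (1.3)·(0.0323) - 0.7 = -0.6926

-0.6926


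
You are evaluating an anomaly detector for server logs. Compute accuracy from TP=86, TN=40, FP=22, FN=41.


Accuracy = (TP+TN)/(TP+TN+FP+FN)
= (86+40)/(189)
= 126/189 = 66.67%

66.67%


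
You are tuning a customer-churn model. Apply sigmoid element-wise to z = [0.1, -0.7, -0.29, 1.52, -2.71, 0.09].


σ(0.1) = 1/(1+e^-0.1) = 0.525
σ(-0.7) = 1/(1+e^0.7) = 0.3318
σ(-0.29) = 1/(1+e^0.29) = 0.428
σ(1.52) = 1/(1+e^-1.52) = 0.8205
σ(-2.71) = 1/(1+e^2.71) = 0.0624
σ(0.09) = 1/(1+e^-0.09) = 0.5225
result = [0.525, 0.3318, 0.428, 0.8205, 0.0624, 0.5225]

[0.525, 0.3318, 0.428, 0.8205, 0.0624, 0.5225]


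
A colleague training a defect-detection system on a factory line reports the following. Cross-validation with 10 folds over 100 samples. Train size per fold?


Fold size = 100/10 = 10
Training per fold = 100 - 10 = 90

90


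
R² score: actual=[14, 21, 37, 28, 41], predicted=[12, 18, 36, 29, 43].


ȳ = 28.2
SS_res = Σ(y-ŷ)² = 19
SS_tot = Σ(y-ȳ)² = 494.8
R² = 1 - SS_res/SS_tot = 1 - 0.0384 = 0.9616

0.9616


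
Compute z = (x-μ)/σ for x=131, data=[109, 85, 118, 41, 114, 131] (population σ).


μ = 99.6667, σ = 29.6292
z = (131 - 99.6667)/29.6292 = 1.0575

1.0575


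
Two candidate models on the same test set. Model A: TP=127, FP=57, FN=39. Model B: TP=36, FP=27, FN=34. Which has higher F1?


Model A: P=127/184=0.6902, R=127/166=0.7651, F1=2PR/(P+R)=2TP/(2TP+FP+FN)=254/350=0.7257
Model B: P=36/63=0.5714, R=36/70=0.5143, F1=2PR/(P+R)=2TP/(2TP+FP+FN)=72/133=0.5414
0.7257 > 0.5414 → Model A

Model A


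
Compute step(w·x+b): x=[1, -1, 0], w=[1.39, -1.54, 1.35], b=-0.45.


z = (1)·(1.39) + (-1)·(-1.54) + (0)·(1.35) - 0.45
  = 2.48
step(z) = 1 (z≥0)

1


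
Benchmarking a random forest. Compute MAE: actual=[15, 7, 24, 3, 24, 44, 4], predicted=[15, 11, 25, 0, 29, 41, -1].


Absolute errors: |15-15|=0, |7-11|=4, |24-25|=1, |3-0|=3, |24-29|=5, |44-41|=3, |4+ 1|=5
Sum = 21
MAE = 21/7 = 3

3


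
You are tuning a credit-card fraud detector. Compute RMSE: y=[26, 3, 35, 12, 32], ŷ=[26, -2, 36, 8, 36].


MSE = 58/5 = 11.6
RMSE = √(58/5) = 3.4059

3.4059


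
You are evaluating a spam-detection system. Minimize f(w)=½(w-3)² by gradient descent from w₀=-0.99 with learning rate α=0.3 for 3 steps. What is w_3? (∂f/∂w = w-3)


step 1: grad = -0.99-3 = -3.99; w = -0.99 - 0.3·(-3.99) = 0.207
step 2: grad = 0.207-3 = -2.793; w = 0.207 - 0.3·(-2.793) = 1.0449
step 3: grad = 1.0449-3 = -1.9551; w = 1.0449 - 0.3·(-1.9551) = 1.63143

1.63143


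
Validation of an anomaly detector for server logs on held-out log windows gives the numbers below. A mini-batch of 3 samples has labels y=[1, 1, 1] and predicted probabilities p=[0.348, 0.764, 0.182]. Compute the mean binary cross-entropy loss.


L[0] = -ln(0.348) = 1.0556
L[1] = -ln(0.764) = 0.2692
L[2] = -ln(0.182) = 1.7037
mean = (1.0556 + 0.2692 + 1.7037)/3 = 1.0095

1.0095


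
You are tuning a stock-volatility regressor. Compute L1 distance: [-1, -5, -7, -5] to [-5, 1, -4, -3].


d = |-1+ 5| + |-5-1| + |-7+ 4| + |-5+ 3|
  = 4 + 6 + 3 + 2
  = 15

15


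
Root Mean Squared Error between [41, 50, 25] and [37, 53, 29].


MSE = 41/3 = 13.6667
RMSE = √(41/3) = 3.6968

3.6968


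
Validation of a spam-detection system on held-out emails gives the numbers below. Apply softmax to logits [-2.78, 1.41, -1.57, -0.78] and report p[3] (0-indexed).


Exponentials: e^-2.78=0.062, e^1.41=4.096, e^-1.57=0.208, e^-0.78=0.4584
Sum = 4.8244
Softmax = [0.0129, 0.849, 0.0431, 0.095]
p[3] = 0.4584/4.8244 = 0.095

0.095


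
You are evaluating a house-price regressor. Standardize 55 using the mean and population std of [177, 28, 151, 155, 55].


μ = 113.2, σ = 59.8211
z = (55 - 113.2)/59.8211 = -0.9729

-0.9729


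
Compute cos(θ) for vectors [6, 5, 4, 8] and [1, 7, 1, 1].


A·B = 6·1 + 5·7 + 4·1 + 8·1 = 53
‖A‖ = √141 = 11.8743, ‖B‖ = √52 = 7.2111
cos = 53/(√141·√52) = 53/√7332 = 0.619

0.619


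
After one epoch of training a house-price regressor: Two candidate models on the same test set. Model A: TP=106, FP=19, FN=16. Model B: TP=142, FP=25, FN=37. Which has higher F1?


Model A: P=106/125=0.848, R=106/122=0.8689, F1=2PR/(P+R)=2TP/(2TP+FP+FN)=212/247=0.8583
Model B: P=142/167=0.8503, R=142/179=0.7933, F1=2PR/(P+R)=2TP/(2TP+FP+FN)=284/346=0.8208
0.8583 > 0.8208 → Model A

Model A


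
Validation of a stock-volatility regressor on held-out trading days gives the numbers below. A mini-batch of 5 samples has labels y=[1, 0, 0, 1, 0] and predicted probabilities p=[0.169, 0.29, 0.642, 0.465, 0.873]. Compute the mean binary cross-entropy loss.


L[0] = -ln(0.169) = 1.7779
L[1] = -ln(1-0.29) = -ln(0.71) = 0.3425
L[2] = -ln(1-0.642) = -ln(0.358) = 1.0272
L[3] = -ln(0.465) = 0.7657
L[4] = -ln(1-0.873) = -ln(0.127) = 2.0636
mean = (1.7779 + 0.3425 + 1.0272 + 0.7657 + 2.0636)/5 = 1.1954

1.1954


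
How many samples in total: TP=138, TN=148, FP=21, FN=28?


Total = TP + TN + FP + FN
= 138 + 148 + 21 + 28
= 335
(Predicted positive: 159, predicted negative: 176)

335


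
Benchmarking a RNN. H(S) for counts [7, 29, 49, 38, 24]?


Probabilities: [7/147, 29/147, 49/147, 38/147, 24/147] ≈ [0.0476, 0.1973, 0.3333, 0.2585, 0.1633]
H = -((7/147)·log₂(7/147) + (29/147)·log₂(29/147) + (49/147)·log₂(49/147) + (38/147)·log₂(38/147) + (24/147)·log₂(24/147))
  = 2.1309 bits

2.1309 bits


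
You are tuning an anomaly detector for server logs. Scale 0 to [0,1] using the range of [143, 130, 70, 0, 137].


min=0, max=143
(0-0)/(143-0) = 0/143 = 0.0

0.0


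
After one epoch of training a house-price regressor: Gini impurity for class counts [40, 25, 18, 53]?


Probabilities: [40/136, 25/136, 18/136, 53/136] ≈ [0.2941, 0.1838, 0.1324, 0.3897]
Σpᵢ² = (1600 + 625 + 324 + 2809)/136² = 5358/18496
Gini = 1 - Σpᵢ² = 1 - 5358/18496 = 0.7103

0.7103


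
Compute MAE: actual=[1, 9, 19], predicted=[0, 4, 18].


Absolute errors: |1-0|=1, |9-4|=5, |19-18|=1
Sum = 7
MAE = 7/3 = 7/3

7/3


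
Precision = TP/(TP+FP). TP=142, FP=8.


Precision = TP/(TP+FP)
= 142/(142+8)
= 142/150 = 94.67%

94.67%


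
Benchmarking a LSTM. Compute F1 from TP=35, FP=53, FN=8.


Precision = 35/88 = 0.3977
Recall = 35/43 = 0.814
F1 = 2·P·R/(P+R) = 2·TP/(2·TP+FP+FN) = 70/(70+53+8) = 70/131 = 0.5344

0.5344


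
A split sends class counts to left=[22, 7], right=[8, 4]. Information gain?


Parent = [30, 11], H_parent = 0.839
H_left = 0.7973 (n=29), H_right = 0.9183 (n=12)
H_children = (29/41)·0.7973 + (12/41)·0.9183 = 0.8327
IG = 0.839 - 0.8327 = 0.0063

0.0063


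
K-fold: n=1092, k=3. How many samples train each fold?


Fold size = 1092/3 = 364
Training per fold = 1092 - 364 = 728

728


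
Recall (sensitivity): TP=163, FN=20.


Recall = TP/(TP+FN)
= 163/(163+20)
= 163/183 = 89.07%

89.07%


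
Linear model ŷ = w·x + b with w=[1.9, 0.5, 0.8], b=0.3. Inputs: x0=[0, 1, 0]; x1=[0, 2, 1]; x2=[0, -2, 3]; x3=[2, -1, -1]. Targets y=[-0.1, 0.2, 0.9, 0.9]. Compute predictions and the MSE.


ŷ0 = (1.9)·(0) + (0.5)·(1) + (0.8)·(0) + 0.3 = 0.8
ŷ1 = (1.9)·(0) + (0.5)·(2) + (0.8)·(1) + 0.3 = 2.1
ŷ2 = (1.9)·(0) + (0.5)·(-2) + (0.8)·(3) + 0.3 = 1.7
ŷ3 = (1.9)·(2) + (0.5)·(-1) + (0.8)·(-1) + 0.3 = 2.8
errors² = [0.81, 3.61, 0.64, 3.61]
MSE = 8.6700/4 = 2.1675

2.1675


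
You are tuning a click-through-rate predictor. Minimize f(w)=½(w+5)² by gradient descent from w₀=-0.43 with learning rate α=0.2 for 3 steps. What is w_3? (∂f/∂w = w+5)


step 1: grad = -0.43+5 = 4.57; w = -0.43 - 0.2·(4.57) = -1.344
step 2: grad = -1.344+5 = 3.656; w = -1.344 - 0.2·(3.656) = -2.0752
step 3: grad = -2.0752+5 = 2.9248; w = -2.0752 - 0.2·(2.9248) = -2.66016

-2.66016
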